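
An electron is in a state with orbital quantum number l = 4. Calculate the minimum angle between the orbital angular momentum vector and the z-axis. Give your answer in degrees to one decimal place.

|L|² = l(l+1)ℏ² = 20ℏ², so |L| = 2√5 ℏ.
The smallest angle corresponds to the largest L_z, i.e. m_l = l = 4, giving L_z = 4ℏ.
cos θ_min = 4/√20, so θ_min ≈ 26.6°.

θ_min ≈ 26.6°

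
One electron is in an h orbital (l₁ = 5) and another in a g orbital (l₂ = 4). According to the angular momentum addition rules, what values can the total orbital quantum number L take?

L = 1, 2, 3, 4, 5, 6, 7, 8, 9

The total orbital quantum number L ranges from |l₁ − l₂| to l₁ + l₂ in integer steps.
Allowed values: L = 1, 2, 3, 4, 5, 6, 7, 8, 9.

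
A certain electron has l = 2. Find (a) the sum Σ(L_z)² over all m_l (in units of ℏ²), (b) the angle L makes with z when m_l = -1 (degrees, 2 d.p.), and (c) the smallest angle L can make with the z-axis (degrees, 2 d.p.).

Σ m_l² = 10, so Σ(L_z)² = 10 ℏ².
For m_l = -1: cos θ = -1/√6, θ ≈ 114.09°.
cos θ_min = 2/√6, so θ_min ≈ 35.26°.

Σ(L_z)² = 10 ℏ²; θ(m_l=-1) ≈ 114.09°; θ_min ≈ 35.26°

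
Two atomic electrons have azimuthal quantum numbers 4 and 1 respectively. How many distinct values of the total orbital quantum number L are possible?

3

The total orbital quantum number L ranges from |l₁ − l₂| to l₁ + l₂ in integer steps.
So L can be 3, 4, 5.
That is 3 values.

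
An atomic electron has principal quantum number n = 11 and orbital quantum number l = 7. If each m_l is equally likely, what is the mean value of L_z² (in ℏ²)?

m_l runs from −7 to 7, i.e. {-7, -6, -5, -4, -3, -2, -1, 0, 1, 2, 3, 4, 5, 6, 7}.
⟨L_z²⟩ = ℏ²·(Σ m_l²)/(2l+1) = ℏ²·280/15 = 18.67ℏ².

⟨L_z²⟩ = 18.67 ℏ²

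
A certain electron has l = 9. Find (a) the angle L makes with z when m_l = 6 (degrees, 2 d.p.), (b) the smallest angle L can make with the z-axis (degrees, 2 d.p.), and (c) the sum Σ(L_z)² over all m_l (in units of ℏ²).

θ(m_l=6) ≈ 50.77°; θ_min ≈ 18.43°; Σ(L_z)² = 570 ℏ²

For m_l = 6: cos θ = 6/√90, θ ≈ 50.77°.
cos θ_min = 9/√90, so θ_min ≈ 18.43°.
Σ m_l² = 570, so Σ(L_z)² = 570 ℏ².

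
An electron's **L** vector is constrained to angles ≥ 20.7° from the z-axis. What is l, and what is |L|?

At minimum angle, m_l = l, so cos θ = l/√(l(l+1)); cos²θ = l/(l+1) = 0.8751.
Thus l = 0.8751/(1 − 0.8751) ≈ 7.
Then |L| = ℏ√(7·8) = 2√14 ℏ.

l = 7, |L| = 2√14 ℏ ≈ 7.483ℏ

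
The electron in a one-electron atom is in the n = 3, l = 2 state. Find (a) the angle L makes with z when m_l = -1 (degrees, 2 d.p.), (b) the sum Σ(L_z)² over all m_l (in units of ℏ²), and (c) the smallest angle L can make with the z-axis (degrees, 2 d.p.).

For m_l = -1: cos θ = -1/√6, θ ≈ 114.09°.
Σ m_l² = 10, so Σ(L_z)² = 10 ℏ².
cos θ_min = 2/√6, so θ_min ≈ 35.26°.

θ(m_l=-1) ≈ 114.09°; Σ(L_z)² = 10 ℏ²; θ_min ≈ 35.26°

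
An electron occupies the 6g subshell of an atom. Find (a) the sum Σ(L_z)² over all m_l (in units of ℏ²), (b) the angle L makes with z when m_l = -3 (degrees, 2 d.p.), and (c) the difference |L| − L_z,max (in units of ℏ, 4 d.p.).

Σ(L_z)² = 60 ℏ²; θ(m_l=-3) ≈ 132.13°; |L|−L_z,max ≈ 0.4721ℏ

For 6g, l = 4.
Σ m_l² = 60, so Σ(L_z)² = 60 ℏ².
For m_l = -3: cos θ = -3/√20, θ ≈ 132.13°.
|L| − L_z,max = (2√5 − 4)ℏ ≈ 0.4721ℏ.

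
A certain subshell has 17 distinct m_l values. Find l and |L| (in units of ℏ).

l = 8, |L| = 6√2 ℏ ≈ 8.485ℏ

Since there are 2l+1 = 17 values of m_l, l = 8.
Then |L| = √(l(l+1)) ℏ = 6√2 ℏ.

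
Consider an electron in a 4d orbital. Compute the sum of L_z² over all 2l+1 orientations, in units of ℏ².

Σ(L_z)² = 10 ℏ²

The 4d subshell has l = 2.
m_l ∈ {-2, -1, 0, 1, 2}.
Σ m_l² = l(l+1)(2l+1)/3 = 2·3·5/3 = 10.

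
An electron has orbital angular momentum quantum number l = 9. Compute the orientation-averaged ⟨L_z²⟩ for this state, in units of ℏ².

⟨L_z²⟩ = 30 ℏ²

m_l ∈ {-9, -8, -7, -6, -5, -4, -3, -2, -1, 0, 1, 2, 3, 4, 5, 6, 7, 8, 9}.
Average of L_z² over 19 states: 570/19 ℏ² = 30 ℏ².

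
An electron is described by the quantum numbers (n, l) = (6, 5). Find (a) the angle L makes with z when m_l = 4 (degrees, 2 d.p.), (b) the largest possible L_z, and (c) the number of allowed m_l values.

For m_l = 4: cos θ = 4/√30, θ ≈ 43.09°.
L_z,max = lℏ = 5ℏ.
There are 2l+1 = 11 values of m_l.

θ(m_l=4) ≈ 43.09°; L_z,max = 5ℏ; 11 values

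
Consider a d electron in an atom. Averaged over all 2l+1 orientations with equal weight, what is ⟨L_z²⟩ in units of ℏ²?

The letter d corresponds to l = 2.
m_l ∈ {-2, -1, 0, 1, 2}.
Average of L_z² over 5 states: 10/5 ℏ² = 2 ℏ².

⟨L_z²⟩ = 2 ℏ²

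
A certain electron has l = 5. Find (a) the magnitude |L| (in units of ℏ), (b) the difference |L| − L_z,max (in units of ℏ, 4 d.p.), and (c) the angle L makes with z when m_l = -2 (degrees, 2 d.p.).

|L| = ℏ√(5·6) = √30 ℏ ≈ 5.477ℏ.
|L| − L_z,max = (√30 − 5)ℏ ≈ 0.4772ℏ.
For m_l = -2: cos θ = -2/√30, θ ≈ 111.42°.

|L| = √30 ℏ ≈ 5.477ℏ; |L|−L_z,max ≈ 0.4772ℏ; θ(m_l=-2) ≈ 111.42°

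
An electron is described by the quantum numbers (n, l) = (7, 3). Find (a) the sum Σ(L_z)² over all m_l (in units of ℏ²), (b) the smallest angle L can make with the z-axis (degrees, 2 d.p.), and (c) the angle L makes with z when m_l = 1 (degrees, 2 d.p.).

Σ(L_z)² = 28 ℏ²; θ_min ≈ 30.00°; θ(m_l=1) ≈ 73.22°

Σ m_l² = 28, so Σ(L_z)² = 28 ℏ².
cos θ_min = 3/√12, so θ_min ≈ 30.00°.
For m_l = 1: cos θ = 1/√12, θ ≈ 73.22°.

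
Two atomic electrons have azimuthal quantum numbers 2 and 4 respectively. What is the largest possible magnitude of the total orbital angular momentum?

L runs from |2 − 4| = 2 to 2 + 4 = 6.
Allowed values: L = 2, 3, 4, 5, 6.
The largest magnitude corresponds to L = 6: |L_tot| = ℏ√(6·7) = √42 ℏ.

|L_tot|_max = √42 ℏ ≈ 6.481ℏ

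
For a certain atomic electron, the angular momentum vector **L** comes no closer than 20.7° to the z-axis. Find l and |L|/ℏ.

l = 7, |L| = 2√14 ℏ ≈ 7.483ℏ

At minimum angle, m_l = l, so cos θ = l/√(l(l+1)); cos²θ = l/(l+1) = 0.8751.
Solving: l = 7.
Then |L| = ℏ√(7·8) = 2√14 ℏ.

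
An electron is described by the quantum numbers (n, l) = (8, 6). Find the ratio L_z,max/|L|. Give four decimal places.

L_z,max/|L| = 0.9258

|L| = √42 ℏ ≈ 6.4807ℏ, while L_z,max = lℏ = 6ℏ.
L_z,max/|L| = 6/√42 = 0.9258.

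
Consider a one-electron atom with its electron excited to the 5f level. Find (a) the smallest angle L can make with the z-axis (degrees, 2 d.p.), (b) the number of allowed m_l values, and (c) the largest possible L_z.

The 5f level has l = 3.
cos θ_min = 3/√12, so θ_min ≈ 30.00°.
There are 2l+1 = 7 values of m_l.
L_z,max = lℏ = 3ℏ.

θ_min ≈ 30.00°; 7 values; L_z,max = 3ℏ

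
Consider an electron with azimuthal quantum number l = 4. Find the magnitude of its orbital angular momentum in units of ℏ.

|L| = ℏ√(l(l+1)) = ℏ√(4·5) = 2√5 ℏ

|L| = 2√5 ℏ ≈ 4.472ℏ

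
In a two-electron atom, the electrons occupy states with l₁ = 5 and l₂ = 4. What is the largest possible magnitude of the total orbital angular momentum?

|L_tot|_max = 3√10 ℏ ≈ 9.487ℏ

Angular momentum addition gives L = |l₁ − l₂|, …, l₁ + l₂.
So L can be 1, 2, 3, 4, 5, 6, 7, 8, 9.
The largest magnitude corresponds to L = 9: |L_tot| = ℏ√(9·10) = 3√10 ℏ.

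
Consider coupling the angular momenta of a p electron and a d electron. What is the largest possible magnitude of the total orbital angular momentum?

By the triangle rule, |l₁ − l₂| ≤ L ≤ l₁ + l₂.
So L can be 1, 2, 3.
The largest magnitude corresponds to L = 3: |L_tot| = ℏ√(3·4) = 2√3 ℏ.

|L_tot|_max = 2√3 ℏ ≈ 3.464ℏ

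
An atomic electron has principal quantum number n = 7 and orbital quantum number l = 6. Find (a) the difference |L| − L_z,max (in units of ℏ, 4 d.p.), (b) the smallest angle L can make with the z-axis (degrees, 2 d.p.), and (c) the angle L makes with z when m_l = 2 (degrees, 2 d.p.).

|L|−L_z,max ≈ 0.4807ℏ; θ_min ≈ 22.21°; θ(m_l=2) ≈ 72.02°

|L| − L_z,max = (√42 − 6)ℏ ≈ 0.4807ℏ.
cos θ_min = 6/√42, so θ_min ≈ 22.21°.
For m_l = 2: cos θ = 2/√42, θ ≈ 72.02°.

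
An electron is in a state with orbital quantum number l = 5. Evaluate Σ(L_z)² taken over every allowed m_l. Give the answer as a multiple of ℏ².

m_l ∈ {-5, -4, -3, -2, -1, 0, 1, 2, 3, 4, 5}.
Σ m_l² = 2·(1 + 4 + 9 + 16 + 25) = 110.

Σ(L_z)² = 110 ℏ²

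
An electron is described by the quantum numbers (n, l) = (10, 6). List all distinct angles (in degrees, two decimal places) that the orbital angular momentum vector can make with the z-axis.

|L|² = l(l+1)ℏ² = 42ℏ², so |L| = √42 ℏ.
cos θ = m_l/√42 for each m_l ∈ {-6, -5, -4, -3, -2, -1, 0, 1, 2, 3, 4, 5, 6}.

θ ∈ {22.21°, 39.51°, 51.89°, 62.42°, 72.02°, 81.12°, 90.00°, 98.88°, 107.98°, 117.58°, 128.11°, 140.49°, 157.79°}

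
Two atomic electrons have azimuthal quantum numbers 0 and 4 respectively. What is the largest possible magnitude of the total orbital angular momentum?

|L_tot|_max = 2√5 ℏ ≈ 4.472ℏ

The total orbital quantum number L ranges from |l₁ − l₂| to l₁ + l₂ in integer steps.
L ∈ {4}.
The largest magnitude corresponds to L = 4: |L_tot| = ℏ√(4·5) = 2√5 ℏ.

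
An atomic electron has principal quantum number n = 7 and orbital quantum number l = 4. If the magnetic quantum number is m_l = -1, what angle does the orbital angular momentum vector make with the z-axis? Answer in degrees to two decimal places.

θ ≈ 102.92°

|L| = √(l(l+1)) ℏ = 2√5 ℏ.
L_z = m_l ℏ = −1ℏ.
cos θ = L_z/|L| = -1/√20, so θ ≈ 102.92°.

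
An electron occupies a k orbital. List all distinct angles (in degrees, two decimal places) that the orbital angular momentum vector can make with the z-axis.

θ ∈ {20.70°, 36.70°, 48.08°, 57.69°, 66.37°, 74.50°, 82.32°, 90.00°, 97.68°, 105.50°, 113.63°, 122.31°, 131.92°, 143.30°, 159.30°}

A k state has l = 7.
|L|² = l(l+1)ℏ² = 56ℏ², so |L| = 2√14 ℏ.
cos θ = m_l/√56 for each m_l ∈ {-7, -6, -5, -4, -3, -2, -1, 0, 1, 2, 3, 4, 5, 6, 7}.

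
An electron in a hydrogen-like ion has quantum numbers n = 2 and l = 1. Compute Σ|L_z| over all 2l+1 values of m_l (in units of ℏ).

m_l runs from −1 to 1, i.e. {-1, 0, 1}.
Σ|m_l| = 2(1+2+…+1) = 2.

Σ|L_z| = 2 ℏ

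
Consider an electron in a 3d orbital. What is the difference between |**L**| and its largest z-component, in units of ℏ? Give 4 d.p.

|L| − L_z,max ≈ 0.4495ℏ

For 3d, l = 2.
|L| = √6 ℏ ≈ 2.4495ℏ, while L_z,max = lℏ = 2ℏ.
The difference is (√6 − 2)ℏ ≈ 0.4495ℏ.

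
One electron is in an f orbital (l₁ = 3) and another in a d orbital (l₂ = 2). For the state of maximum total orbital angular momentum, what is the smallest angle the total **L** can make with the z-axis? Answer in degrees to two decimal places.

The total orbital quantum number L ranges from |l₁ − l₂| to l₁ + l₂ in integer steps.
L ∈ {1, 2, 3, 4, 5}.
The maximum is L = 5, with |L_tot| = ℏ√(5·6) = √30 ℏ.
The minimum angle with z is arccos(5/√30) ≈ 24.09°.

θ_min ≈ 24.09°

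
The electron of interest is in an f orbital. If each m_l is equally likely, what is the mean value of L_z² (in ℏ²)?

⟨L_z²⟩ = 4 ℏ²

The letter f corresponds to l = 3.
m_l ∈ {-3, -2, -1, 0, 1, 2, 3}.
Average of L_z² over 7 states: 28/7 ℏ² = 4 ℏ².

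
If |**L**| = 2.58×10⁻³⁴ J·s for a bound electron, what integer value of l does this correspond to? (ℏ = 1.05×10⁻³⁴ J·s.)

l = 2

In units of ℏ, |L| ≈ 2.457.
Set l(l+1) = 6.04; the integer solution is l = 2.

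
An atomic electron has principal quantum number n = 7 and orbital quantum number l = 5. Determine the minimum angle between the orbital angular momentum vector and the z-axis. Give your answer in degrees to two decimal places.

θ_min ≈ 24.09°

|L|² = l(l+1)ℏ² = 30ℏ², so |L| = √30 ℏ.
The smallest angle corresponds to the largest L_z, i.e. m_l = l = 5, giving L_z = 5ℏ.
cos θ_min = 5/√30, so θ_min ≈ 24.09°.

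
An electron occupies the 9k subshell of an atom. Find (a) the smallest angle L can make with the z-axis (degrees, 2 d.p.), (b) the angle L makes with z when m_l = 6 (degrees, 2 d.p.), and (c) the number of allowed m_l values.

θ_min ≈ 20.70°; θ(m_l=6) ≈ 36.70°; 15 values

9k means n = 9, l = 7.
cos θ_min = 7/√56, so θ_min ≈ 20.70°.
For m_l = 6: cos θ = 6/√56, θ ≈ 36.70°.
There are 2l+1 = 15 values of m_l.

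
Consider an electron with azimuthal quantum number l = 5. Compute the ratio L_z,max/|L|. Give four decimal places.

|L| = √30 ℏ ≈ 5.4772ℏ, while L_z,max = lℏ = 5ℏ.
L_z,max/|L| = 5/√30 = 0.9129.

L_z,max/|L| = 0.9129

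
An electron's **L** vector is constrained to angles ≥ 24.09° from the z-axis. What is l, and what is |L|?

l = 5, |L| = √30 ℏ ≈ 5.477ℏ

cos²θ_min = l/(l+1) = 0.8334.
Thus l = 0.8334/(1 − 0.8334) ≈ 5.
Then |L| = ℏ√(5·6) = √30 ℏ.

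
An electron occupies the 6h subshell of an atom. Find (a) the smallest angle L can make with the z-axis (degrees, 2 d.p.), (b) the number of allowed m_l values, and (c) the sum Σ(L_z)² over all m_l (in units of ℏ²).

The 6h subshell has l = 5.
cos θ_min = 5/√30, so θ_min ≈ 24.09°.
There are 2l+1 = 11 values of m_l.
Σ m_l² = 110, so Σ(L_z)² = 110 ℏ².

θ_min ≈ 24.09°; 11 values; Σ(L_z)² = 110 ℏ²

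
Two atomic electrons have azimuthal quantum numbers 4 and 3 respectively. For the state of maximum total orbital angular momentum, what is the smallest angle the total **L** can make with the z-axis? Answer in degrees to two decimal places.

L runs from |4 − 3| = 1 to 4 + 3 = 7.
Allowed values: L = 1, 2, 3, 4, 5, 6, 7.
The maximum is L = 7, with |L_tot| = ℏ√(7·8) = 2√14 ℏ.
The minimum angle with z is arccos(7/√56) ≈ 20.70°.

θ_min ≈ 20.70°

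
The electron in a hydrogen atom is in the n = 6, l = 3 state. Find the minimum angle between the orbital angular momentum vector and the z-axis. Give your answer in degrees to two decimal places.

|L| = √(l(l+1)) ℏ = 2√3 ℏ.
The smallest angle corresponds to the largest L_z, i.e. m_l = l = 3, giving L_z = 3ℏ.
cos θ_min = 3/√12, so θ_min ≈ 30.00°.

θ_min ≈ 30.00°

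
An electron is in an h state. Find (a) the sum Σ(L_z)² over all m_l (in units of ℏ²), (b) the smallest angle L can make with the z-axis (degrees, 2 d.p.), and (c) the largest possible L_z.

Σ(L_z)² = 110 ℏ²; θ_min ≈ 24.09°; L_z,max = 5ℏ

An h state has l = 5.
Σ m_l² = 110, so Σ(L_z)² = 110 ℏ².
cos θ_min = 5/√30, so θ_min ≈ 24.09°.
L_z,max = lℏ = 5ℏ.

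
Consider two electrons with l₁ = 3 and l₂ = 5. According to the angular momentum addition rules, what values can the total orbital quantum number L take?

L = 2, 3, 4, 5, 6, 7, 8

By the triangle rule, |l₁ − l₂| ≤ L ≤ l₁ + l₂.
Allowed values: L = 2, 3, 4, 5, 6, 7, 8.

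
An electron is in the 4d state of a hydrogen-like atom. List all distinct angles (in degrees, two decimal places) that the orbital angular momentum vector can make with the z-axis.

θ ∈ {35.26°, 65.91°, 90.00°, 114.09°, 144.74°}

For 4d, l = 2.
|L| = √(l(l+1)) ℏ = √6 ℏ.
cos θ = m_l/√6 for each m_l ∈ {-2, -1, 0, 1, 2}.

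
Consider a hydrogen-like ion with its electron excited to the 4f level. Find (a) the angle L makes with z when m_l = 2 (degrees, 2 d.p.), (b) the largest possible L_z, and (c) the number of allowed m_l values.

The 4f level has l = 3.
For m_l = 2: cos θ = 2/√12, θ ≈ 54.74°.
L_z,max = lℏ = 3ℏ.
There are 2l+1 = 7 values of m_l.

θ(m_l=2) ≈ 54.74°; L_z,max = 3ℏ; 7 values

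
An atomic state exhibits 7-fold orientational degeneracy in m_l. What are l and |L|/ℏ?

l = 3, |L| = 2√3 ℏ ≈ 3.464ℏ

Since there are 2l+1 = 7 values of m_l, l = 3.
Then |L| = √(l(l+1)) ℏ = 2√3 ℏ.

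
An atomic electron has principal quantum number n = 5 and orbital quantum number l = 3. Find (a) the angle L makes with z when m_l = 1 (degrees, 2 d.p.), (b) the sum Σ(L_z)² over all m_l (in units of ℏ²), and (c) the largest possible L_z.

For m_l = 1: cos θ = 1/√12, θ ≈ 73.22°.
Σ m_l² = 28, so Σ(L_z)² = 28 ℏ².
L_z,max = lℏ = 3ℏ.

θ(m_l=1) ≈ 73.22°; Σ(L_z)² = 28 ℏ²; L_z,max = 3ℏ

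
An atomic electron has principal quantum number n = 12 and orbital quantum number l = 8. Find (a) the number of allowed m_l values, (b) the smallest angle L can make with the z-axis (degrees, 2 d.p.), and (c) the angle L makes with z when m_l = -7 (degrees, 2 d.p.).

There are 2l+1 = 17 values of m_l.
cos θ_min = 8/√72, so θ_min ≈ 19.47°.
For m_l = -7: cos θ = -7/√72, θ ≈ 145.58°.

17 values; θ_min ≈ 19.47°; θ(m_l=-7) ≈ 145.58°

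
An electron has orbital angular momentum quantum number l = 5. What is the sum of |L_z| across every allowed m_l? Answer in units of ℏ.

Σ|L_z| = 30 ℏ

The allowed m_l values are -5, -4, -3, -2, -1, 0, 1, 2, 3, 4, 5.
Σ|m_l| = l(l+1) = 30.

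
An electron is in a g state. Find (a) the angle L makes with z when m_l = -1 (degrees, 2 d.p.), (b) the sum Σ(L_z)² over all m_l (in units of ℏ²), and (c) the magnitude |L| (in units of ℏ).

θ(m_l=-1) ≈ 102.92°; Σ(L_z)² = 60 ℏ²; |L| = 2√5 ℏ ≈ 4.472ℏ

For a g orbital, l = 4.
For m_l = -1: cos θ = -1/√20, θ ≈ 102.92°.
Σ m_l² = 60, so Σ(L_z)² = 60 ℏ².
|L| = ℏ√(4·5) = 2√5 ℏ ≈ 4.472ℏ.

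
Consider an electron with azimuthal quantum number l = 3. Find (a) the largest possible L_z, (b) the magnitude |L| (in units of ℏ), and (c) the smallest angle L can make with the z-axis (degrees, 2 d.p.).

L_z,max = 3ℏ; |L| = 2√3 ℏ ≈ 3.464ℏ; θ_min ≈ 30.00°

L_z,max = lℏ = 3ℏ.
|L| = ℏ√(3·4) = 2√3 ℏ ≈ 3.464ℏ.
cos θ_min = 3/√12, so θ_min ≈ 30.00°.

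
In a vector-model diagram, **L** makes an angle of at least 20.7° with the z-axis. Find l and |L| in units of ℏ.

l = 7, |L| = 2√14 ℏ ≈ 7.483ℏ

cos²θ_min = l/(l+1) = 0.8751.
Solving: l = 7.
Then |L| = ℏ√(7·8) = 2√14 ℏ.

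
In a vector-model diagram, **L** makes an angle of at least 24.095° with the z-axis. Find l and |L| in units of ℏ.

cos²θ_min = l/(l+1) = 0.8333.
l = cos²θ/sin²θ ≈ 5.
Then |L| = ℏ√(5·6) = √30 ℏ.

l = 5, |L| = √30 ℏ ≈ 5.477ℏ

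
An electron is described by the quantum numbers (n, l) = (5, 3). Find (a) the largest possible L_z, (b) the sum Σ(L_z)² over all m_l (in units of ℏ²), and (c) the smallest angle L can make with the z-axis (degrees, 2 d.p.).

L_z,max = 3ℏ; Σ(L_z)² = 28 ℏ²; θ_min ≈ 30.00°

L_z,max = lℏ = 3ℏ.
Σ m_l² = 28, so Σ(L_z)² = 28 ℏ².
cos θ_min = 3/√12, so θ_min ≈ 30.00°.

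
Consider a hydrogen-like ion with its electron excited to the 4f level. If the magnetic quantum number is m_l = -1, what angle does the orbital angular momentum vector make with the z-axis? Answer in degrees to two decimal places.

The 4f level has l = 3.
|L| = √(l(l+1)) ℏ = 2√3 ℏ.
L_z = m_l ℏ = −1ℏ.
cos θ = L_z/|L| = -1/√12, so θ ≈ 106.78°.

θ ≈ 106.78°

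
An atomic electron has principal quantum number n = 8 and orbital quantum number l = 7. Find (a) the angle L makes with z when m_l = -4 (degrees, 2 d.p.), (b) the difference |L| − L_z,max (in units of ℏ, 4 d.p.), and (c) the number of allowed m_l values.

θ(m_l=-4) ≈ 122.31°; |L|−L_z,max ≈ 0.4833ℏ; 15 values

For m_l = -4: cos θ = -4/√56, θ ≈ 122.31°.
|L| − L_z,max = (2√14 − 7)ℏ ≈ 0.4833ℏ.
There are 2l+1 = 15 values of m_l.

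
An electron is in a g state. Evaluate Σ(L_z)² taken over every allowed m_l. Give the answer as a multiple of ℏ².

The letter g corresponds to l = 4.
m_l ∈ {-4, -3, -2, -1, 0, 1, 2, 3, 4}.
Σ m_l² = 2·(1 + 4 + 9 + 16) = 60.

Σ(L_z)² = 60 ℏ²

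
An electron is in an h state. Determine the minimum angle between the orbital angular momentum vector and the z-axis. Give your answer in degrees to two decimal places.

The letter h corresponds to l = 5.
|L| = ℏ√(l(l+1)) = √30 ℏ.
The smallest angle corresponds to the largest L_z, i.e. m_l = l = 5, giving L_z = 5ℏ.
cos θ_min = 5/√30, so θ_min ≈ 24.09°.

θ_min ≈ 24.09°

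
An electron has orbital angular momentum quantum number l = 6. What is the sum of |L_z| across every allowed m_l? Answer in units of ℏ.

Σ|L_z| = 42 ℏ

m_l ∈ {-6, -5, -4, -3, -2, -1, 0, 1, 2, 3, 4, 5, 6}.
Σ|m_l| = 2(1+2+…+6) = 42.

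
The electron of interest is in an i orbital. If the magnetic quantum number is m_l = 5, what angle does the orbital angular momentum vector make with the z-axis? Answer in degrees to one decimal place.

An i state has l = 6.
|L| = ℏ√(l(l+1)) = √42 ℏ.
L_z = m_l ℏ = 5ℏ.
cos θ = L_z/|L| = 5/√42, so θ ≈ 39.5°.

θ ≈ 39.5°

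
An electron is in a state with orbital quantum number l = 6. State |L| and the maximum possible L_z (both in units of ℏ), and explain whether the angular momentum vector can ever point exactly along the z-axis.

|L| = √42 ℏ ≈ 6.4807ℏ, while L_z,max = lℏ = 6ℏ.
Since |L| > L_z,max, the vector can never point exactly along z; the closest it comes is θ_min = arccos(6/√42) ≈ 22.2°.

No: L_z,max = 6ℏ < |L| = √42 ℏ ≈ 6.481ℏ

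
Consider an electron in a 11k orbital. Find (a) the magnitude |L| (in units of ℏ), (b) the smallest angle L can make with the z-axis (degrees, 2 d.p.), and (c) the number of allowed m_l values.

The 11k subshell has l = 7.
|L| = ℏ√(7·8) = 2√14 ℏ ≈ 7.483ℏ.
cos θ_min = 7/√56, so θ_min ≈ 20.70°.
There are 2l+1 = 15 values of m_l.

|L| = 2√14 ℏ ≈ 7.483ℏ; θ_min ≈ 20.70°; 15 values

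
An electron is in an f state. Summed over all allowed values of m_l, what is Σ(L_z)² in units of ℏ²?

Σ(L_z)² = 28 ℏ²

An f state has l = 3.
The allowed m_l values are -3, -2, -1, 0, 1, 2, 3.
Summing m² from −3 to 3: Σ m_l² = 28.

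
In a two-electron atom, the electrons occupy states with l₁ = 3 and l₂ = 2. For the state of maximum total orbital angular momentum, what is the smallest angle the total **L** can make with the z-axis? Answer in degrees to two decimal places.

θ_min ≈ 24.09°

L runs from |3 − 2| = 1 to 3 + 2 = 5.
L ∈ {1, 2, 3, 4, 5}.
The maximum is L = 5, with |L_tot| = ℏ√(5·6) = √30 ℏ.
The minimum angle with z is arccos(5/√30) ≈ 24.09°.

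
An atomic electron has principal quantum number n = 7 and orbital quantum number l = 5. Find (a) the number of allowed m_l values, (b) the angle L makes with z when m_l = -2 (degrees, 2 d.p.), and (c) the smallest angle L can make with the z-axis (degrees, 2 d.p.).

There are 2l+1 = 11 values of m_l.
For m_l = -2: cos θ = -2/√30, θ ≈ 111.42°.
cos θ_min = 5/√30, so θ_min ≈ 24.09°.

11 values; θ(m_l=-2) ≈ 111.42°; θ_min ≈ 24.09°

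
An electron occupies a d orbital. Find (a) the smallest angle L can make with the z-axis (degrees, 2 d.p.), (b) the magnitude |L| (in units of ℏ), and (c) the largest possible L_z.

For a d orbital, l = 2.
cos θ_min = 2/√6, so θ_min ≈ 35.26°.
|L| = ℏ√(2·3) = √6 ℏ ≈ 2.449ℏ.
L_z,max = lℏ = 2ℏ.

θ_min ≈ 35.26°; |L| = √6 ℏ ≈ 2.449ℏ; L_z,max = 2ℏ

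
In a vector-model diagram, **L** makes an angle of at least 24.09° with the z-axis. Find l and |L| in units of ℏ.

l = 5, |L| = √30 ℏ ≈ 5.477ℏ

cos θ_min = l/√(l(l+1)) = √(l/(l+1)), so l/(l+1) = cos²(24.09°) = 0.8334.
Solving: l = 5.
Then |L| = ℏ√(5·6) = √30 ℏ.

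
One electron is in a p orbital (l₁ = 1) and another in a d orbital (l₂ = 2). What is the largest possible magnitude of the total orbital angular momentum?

The total orbital quantum number L ranges from |l₁ − l₂| to l₁ + l₂ in integer steps.
Allowed values: L = 1, 2, 3.
The largest magnitude corresponds to L = 3: |L_tot| = ℏ√(3·4) = 2√3 ℏ.

|L_tot|_max = 2√3 ℏ ≈ 3.464ℏ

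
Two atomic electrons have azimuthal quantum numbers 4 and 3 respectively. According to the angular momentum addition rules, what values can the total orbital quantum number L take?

By the triangle rule, |l₁ − l₂| ≤ L ≤ l₁ + l₂.
So L can be 1, 2, 3, 4, 5, 6, 7.

L = 1, 2, 3, 4, 5, 6, 7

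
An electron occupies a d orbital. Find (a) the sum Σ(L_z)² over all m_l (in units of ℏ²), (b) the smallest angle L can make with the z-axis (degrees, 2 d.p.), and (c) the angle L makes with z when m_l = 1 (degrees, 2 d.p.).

Σ(L_z)² = 10 ℏ²; θ_min ≈ 35.26°; θ(m_l=1) ≈ 65.91°

For a d orbital, l = 2.
Σ m_l² = 10, so Σ(L_z)² = 10 ℏ².
cos θ_min = 2/√6, so θ_min ≈ 35.26°.
For m_l = 1: cos θ = 1/√6, θ ≈ 65.91°.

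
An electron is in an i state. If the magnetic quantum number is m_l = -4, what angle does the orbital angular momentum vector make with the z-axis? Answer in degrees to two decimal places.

θ ≈ 128.11°

An i state has l = 6.
|L| = √(l(l+1)) ℏ = √42 ℏ.
L_z = m_l ℏ = −4ℏ.
cos θ = L_z/|L| = -4/√42, so θ ≈ 128.11°.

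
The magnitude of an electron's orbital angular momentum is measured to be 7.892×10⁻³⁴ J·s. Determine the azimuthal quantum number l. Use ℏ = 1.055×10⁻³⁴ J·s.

l = 7

Dividing by ℏ: |L|/ℏ ≈ 7.481.
l(l+1) ≈ 7.481² ≈ 55.96, so l = 7.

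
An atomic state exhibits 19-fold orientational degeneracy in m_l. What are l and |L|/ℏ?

l = 9, |L| = 3√10 ℏ ≈ 9.487ℏ

Since there are 2l+1 = 19 values of m_l, l = 9.
Then |L| = √(l(l+1)) ℏ = 3√10 ℏ.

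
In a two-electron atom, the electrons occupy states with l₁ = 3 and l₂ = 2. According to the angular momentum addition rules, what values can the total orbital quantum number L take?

Angular momentum addition gives L = |l₁ − l₂|, …, l₁ + l₂.
Allowed values: L = 1, 2, 3, 4, 5.

L = 1, 2, 3, 4, 5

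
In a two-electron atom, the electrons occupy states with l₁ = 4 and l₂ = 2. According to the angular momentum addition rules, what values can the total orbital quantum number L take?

L = 2, 3, 4, 5, 6

Angular momentum addition gives L = |l₁ − l₂|, …, l₁ + l₂.
L ∈ {2, 3, 4, 5, 6}.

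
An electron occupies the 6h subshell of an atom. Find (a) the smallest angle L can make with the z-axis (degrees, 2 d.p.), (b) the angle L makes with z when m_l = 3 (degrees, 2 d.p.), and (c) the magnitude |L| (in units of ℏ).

θ_min ≈ 24.09°; θ(m_l=3) ≈ 56.79°; |L| = √30 ℏ ≈ 5.477ℏ

For 6h, l = 5.
cos θ_min = 5/√30, so θ_min ≈ 24.09°.
For m_l = 3: cos θ = 3/√30, θ ≈ 56.79°.
|L| = ℏ√(5·6) = √30 ℏ ≈ 5.477ℏ.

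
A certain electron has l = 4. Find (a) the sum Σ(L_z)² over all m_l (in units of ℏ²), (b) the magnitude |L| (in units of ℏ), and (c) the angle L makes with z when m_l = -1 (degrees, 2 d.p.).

Σ(L_z)² = 60 ℏ²; |L| = 2√5 ℏ ≈ 4.472ℏ; θ(m_l=-1) ≈ 102.92°

Σ m_l² = 60, so Σ(L_z)² = 60 ℏ².
|L| = ℏ√(4·5) = 2√5 ℏ ≈ 4.472ℏ.
For m_l = -1: cos θ = -1/√20, θ ≈ 102.92°.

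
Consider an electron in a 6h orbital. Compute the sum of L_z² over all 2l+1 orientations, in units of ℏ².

Σ(L_z)² = 110 ℏ²

6h means n = 6, l = 5.
m_l ∈ {-5, -4, -3, -2, -1, 0, 1, 2, 3, 4, 5}.
Summing m² from −5 to 5: Σ m_l² = 110.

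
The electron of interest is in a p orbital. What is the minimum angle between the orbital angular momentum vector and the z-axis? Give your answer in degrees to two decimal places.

For a p orbital, l = 1.
|L|² = l(l+1)ℏ² = 2ℏ², so |L| = √2 ℏ.
The smallest angle corresponds to the largest L_z, i.e. m_l = l = 1, giving L_z = 1ℏ.
cos θ_min = 1/√2, so θ_min ≈ 45.00°.

θ_min ≈ 45.00°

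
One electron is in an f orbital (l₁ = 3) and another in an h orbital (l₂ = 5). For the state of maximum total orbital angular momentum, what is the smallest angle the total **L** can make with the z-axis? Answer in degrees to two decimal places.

θ_min ≈ 19.47°

Angular momentum addition gives L = |l₁ − l₂|, …, l₁ + l₂.
So L can be 2, 3, 4, 5, 6, 7, 8.
The maximum is L = 8, with |L_tot| = ℏ√(8·9) = 6√2 ℏ.
The minimum angle with z is arccos(8/√72) ≈ 19.47°.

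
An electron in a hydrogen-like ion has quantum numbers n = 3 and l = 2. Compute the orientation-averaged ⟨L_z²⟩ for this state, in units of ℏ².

⟨L_z²⟩ = 2 ℏ²

m_l ∈ {-2, -1, 0, 1, 2}.
⟨L_z²⟩ = ℏ²·l(l+1)/3 = 2ℏ².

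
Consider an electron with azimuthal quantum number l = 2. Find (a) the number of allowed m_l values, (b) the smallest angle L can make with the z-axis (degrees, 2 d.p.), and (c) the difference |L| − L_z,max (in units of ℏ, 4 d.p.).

5 values; θ_min ≈ 35.26°; |L|−L_z,max ≈ 0.4495ℏ

There are 2l+1 = 5 values of m_l.
cos θ_min = 2/√6, so θ_min ≈ 35.26°.
|L| − L_z,max = (√6 − 2)ℏ ≈ 0.4495ℏ.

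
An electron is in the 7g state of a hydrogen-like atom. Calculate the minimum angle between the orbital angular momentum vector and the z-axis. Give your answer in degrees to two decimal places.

θ_min ≈ 26.57°

7g means n = 7, l = 4.
|L| = √(l(l+1)) ℏ = 2√5 ℏ.
The smallest angle corresponds to the largest L_z, i.e. m_l = l = 4, giving L_z = 4ℏ.
cos θ_min = 4/√20, so θ_min ≈ 26.57°.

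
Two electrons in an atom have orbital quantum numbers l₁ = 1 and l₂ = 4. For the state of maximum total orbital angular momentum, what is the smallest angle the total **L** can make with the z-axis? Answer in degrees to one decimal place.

θ_min ≈ 24.1°

The total orbital quantum number L ranges from |l₁ − l₂| to l₁ + l₂ in integer steps.
So L can be 3, 4, 5.
The maximum is L = 5, with |L_tot| = ℏ√(5·6) = √30 ℏ.
The minimum angle with z is arccos(5/√30) ≈ 24.1°.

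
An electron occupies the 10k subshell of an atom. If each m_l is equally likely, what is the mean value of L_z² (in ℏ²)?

⟨L_z²⟩ = 18.67 ℏ²

The 10k subshell has l = 7.
The allowed m_l values are -7, -6, -5, -4, -3, -2, -1, 0, 1, 2, 3, 4, 5, 6, 7.
⟨L_z²⟩ = ℏ²·l(l+1)/3 = 18.67ℏ².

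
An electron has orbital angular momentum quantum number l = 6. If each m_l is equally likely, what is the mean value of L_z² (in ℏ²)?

⟨L_z²⟩ = 14 ℏ²

m_l runs from −6 to 6, i.e. {-6, -5, -4, -3, -2, -1, 0, 1, 2, 3, 4, 5, 6}.
⟨L_z²⟩ = ℏ²·l(l+1)/3 = 14ℏ².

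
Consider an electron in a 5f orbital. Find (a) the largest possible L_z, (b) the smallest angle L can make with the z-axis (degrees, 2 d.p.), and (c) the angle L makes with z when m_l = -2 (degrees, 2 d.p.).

L_z,max = 3ℏ; θ_min ≈ 30.00°; θ(m_l=-2) ≈ 125.26°

The 5f subshell has l = 3.
L_z,max = lℏ = 3ℏ.
cos θ_min = 3/√12, so θ_min ≈ 30.00°.
For m_l = -2: cos θ = -2/√12, θ ≈ 125.26°.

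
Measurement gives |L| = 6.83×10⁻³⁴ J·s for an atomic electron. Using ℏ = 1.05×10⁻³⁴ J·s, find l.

l = 6

Dividing by ℏ: |L|/ℏ ≈ 6.505.
Set l(l+1) = 42.31; the integer solution is l = 6.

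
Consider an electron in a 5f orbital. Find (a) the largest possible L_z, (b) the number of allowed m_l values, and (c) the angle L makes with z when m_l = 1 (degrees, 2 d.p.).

L_z,max = 3ℏ; 7 values; θ(m_l=1) ≈ 73.22°

For 5f, l = 3.
L_z,max = lℏ = 3ℏ.
There are 2l+1 = 7 values of m_l.
For m_l = 1: cos θ = 1/√12, θ ≈ 73.22°.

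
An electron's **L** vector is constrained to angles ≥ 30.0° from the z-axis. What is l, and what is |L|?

l = 3, |L| = 2√3 ℏ ≈ 3.464ℏ

cos²θ_min = l/(l+1) = 0.7500.
Thus l = 0.7500/(1 − 0.7500) ≈ 3.
Then |L| = ℏ√(3·4) = 2√3 ℏ.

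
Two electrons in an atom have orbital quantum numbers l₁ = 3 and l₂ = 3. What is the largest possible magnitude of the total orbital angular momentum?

L runs from |3 − 3| = 0 to 3 + 3 = 6.
Allowed values: L = 0, 1, 2, 3, 4, 5, 6.
The largest magnitude corresponds to L = 6: |L_tot| = ℏ√(6·7) = √42 ℏ.

|L_tot|_max = √42 ℏ ≈ 6.481ℏ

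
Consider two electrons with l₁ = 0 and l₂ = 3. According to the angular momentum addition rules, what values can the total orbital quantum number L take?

L = 3

By the triangle rule, |l₁ − l₂| ≤ L ≤ l₁ + l₂.
Allowed values: L = 3.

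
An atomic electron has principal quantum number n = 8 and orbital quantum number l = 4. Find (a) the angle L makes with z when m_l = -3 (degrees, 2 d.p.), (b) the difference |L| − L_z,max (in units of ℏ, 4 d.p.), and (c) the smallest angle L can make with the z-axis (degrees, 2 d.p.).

θ(m_l=-3) ≈ 132.13°; |L|−L_z,max ≈ 0.4721ℏ; θ_min ≈ 26.57°

For m_l = -3: cos θ = -3/√20, θ ≈ 132.13°.
|L| − L_z,max = (2√5 − 4)ℏ ≈ 0.4721ℏ.
cos θ_min = 4/√20, so θ_min ≈ 26.57°.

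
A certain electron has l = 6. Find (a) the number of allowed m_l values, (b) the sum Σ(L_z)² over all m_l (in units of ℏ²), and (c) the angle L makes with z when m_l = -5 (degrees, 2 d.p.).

13 values; Σ(L_z)² = 182 ℏ²; θ(m_l=-5) ≈ 140.49°

There are 2l+1 = 13 values of m_l.
Σ m_l² = 182, so Σ(L_z)² = 182 ℏ².
For m_l = -5: cos θ = -5/√42, θ ≈ 140.49°.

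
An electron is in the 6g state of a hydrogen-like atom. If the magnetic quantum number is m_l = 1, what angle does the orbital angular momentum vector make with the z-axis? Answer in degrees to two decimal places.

The 6g subshell has l = 4.
|L| = √(l(l+1)) ℏ = 2√5 ℏ.
L_z = m_l ℏ = 1ℏ.
cos θ = L_z/|L| = 1/√20, so θ ≈ 77.08°.

θ ≈ 77.08°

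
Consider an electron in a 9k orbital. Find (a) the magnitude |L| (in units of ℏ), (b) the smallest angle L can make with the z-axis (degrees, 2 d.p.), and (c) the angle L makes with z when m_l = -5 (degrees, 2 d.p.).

For 9k, l = 7.
|L| = ℏ√(7·8) = 2√14 ℏ ≈ 7.483ℏ.
cos θ_min = 7/√56, so θ_min ≈ 20.70°.
For m_l = -5: cos θ = -5/√56, θ ≈ 131.92°.

|L| = 2√14 ℏ ≈ 7.483ℏ; θ_min ≈ 20.70°; θ(m_l=-5) ≈ 131.92°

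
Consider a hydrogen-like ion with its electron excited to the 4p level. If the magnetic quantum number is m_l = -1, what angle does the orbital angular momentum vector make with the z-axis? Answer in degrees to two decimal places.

The 4p level has l = 1.
|L| = ℏ√(l(l+1)) = √2 ℏ.
L_z = m_l ℏ = −1ℏ.
cos θ = L_z/|L| = -1/√2, so θ ≈ 135.00°.

θ ≈ 135.00°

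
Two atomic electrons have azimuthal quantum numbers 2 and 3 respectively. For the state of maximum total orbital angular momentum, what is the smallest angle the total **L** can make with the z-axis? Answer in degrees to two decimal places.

L runs from |2 − 3| = 1 to 2 + 3 = 5.
Allowed values: L = 1, 2, 3, 4, 5.
The maximum is L = 5, with |L_tot| = ℏ√(5·6) = √30 ℏ.
The minimum angle with z is arccos(5/√30) ≈ 24.09°.

θ_min ≈ 24.09°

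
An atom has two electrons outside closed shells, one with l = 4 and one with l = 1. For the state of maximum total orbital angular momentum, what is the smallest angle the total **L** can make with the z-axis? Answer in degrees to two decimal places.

θ_min ≈ 24.09°

By the triangle rule, |l₁ − l₂| ≤ L ≤ l₁ + l₂.
Allowed values: L = 3, 4, 5.
The maximum is L = 5, with |L_tot| = ℏ√(5·6) = √30 ℏ.
The minimum angle with z is arccos(5/√30) ≈ 24.09°.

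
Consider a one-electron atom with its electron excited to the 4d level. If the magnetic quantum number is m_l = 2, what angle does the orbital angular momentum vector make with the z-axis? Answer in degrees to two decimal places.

θ ≈ 35.26°

The 4d level has l = 2.
|L| = √(l(l+1)) ℏ = √6 ℏ.
L_z = m_l ℏ = 2ℏ.
cos θ = L_z/|L| = 2/√6, so θ ≈ 35.26°.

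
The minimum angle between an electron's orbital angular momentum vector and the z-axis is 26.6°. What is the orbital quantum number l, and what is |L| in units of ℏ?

l = 4, |L| = 2√5 ℏ ≈ 4.472ℏ

cos θ_min = l/√(l(l+1)) = √(l/(l+1)), so l/(l+1) = cos²(26.6°) = 0.7995.
Solving: l = 4.
Then |L| = ℏ√(4·5) = 2√5 ℏ.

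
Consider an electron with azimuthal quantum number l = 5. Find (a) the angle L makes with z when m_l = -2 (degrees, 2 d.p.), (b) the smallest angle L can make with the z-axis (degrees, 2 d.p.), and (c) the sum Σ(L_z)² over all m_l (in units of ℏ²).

θ(m_l=-2) ≈ 111.42°; θ_min ≈ 24.09°; Σ(L_z)² = 110 ℏ²

For m_l = -2: cos θ = -2/√30, θ ≈ 111.42°.
cos θ_min = 5/√30, so θ_min ≈ 24.09°.
Σ m_l² = 110, so Σ(L_z)² = 110 ℏ².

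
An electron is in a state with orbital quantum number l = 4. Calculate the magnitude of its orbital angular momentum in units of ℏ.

|L| = ℏ√(l(l+1)) = ℏ√(4·5) = 2√5 ℏ

|L| = 2√5 ℏ ≈ 4.472ℏ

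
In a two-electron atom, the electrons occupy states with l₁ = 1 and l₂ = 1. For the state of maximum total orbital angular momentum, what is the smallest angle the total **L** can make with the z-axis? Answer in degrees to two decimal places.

L runs from |1 − 1| = 0 to 1 + 1 = 2.
Allowed values: L = 0, 1, 2.
The maximum is L = 2, with |L_tot| = ℏ√(2·3) = √6 ℏ.
The minimum angle with z is arccos(2/√6) ≈ 35.26°.

θ_min ≈ 35.26°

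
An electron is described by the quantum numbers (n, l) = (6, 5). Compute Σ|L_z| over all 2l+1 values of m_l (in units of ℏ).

m_l ∈ {-5, -4, -3, -2, -1, 0, 1, 2, 3, 4, 5}.
Σ|m_l| = 2·5(5+1)/2 = 30.

Σ|L_z| = 30 ℏ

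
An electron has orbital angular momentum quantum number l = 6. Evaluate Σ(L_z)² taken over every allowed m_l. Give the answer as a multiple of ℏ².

The allowed m_l values are -6, -5, -4, -3, -2, -1, 0, 1, 2, 3, 4, 5, 6.
Σ m_l² = l(l+1)(2l+1)/3 = 6·7·13/3 = 182.

Σ(L_z)² = 182 ℏ²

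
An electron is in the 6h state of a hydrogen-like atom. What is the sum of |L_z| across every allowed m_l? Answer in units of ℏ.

For 6h, l = 5.
m_l ∈ {-5, -4, -3, -2, -1, 0, 1, 2, 3, 4, 5}.
Σ|m_l| = l(l+1) = 30.

Σ|L_z| = 30 ℏ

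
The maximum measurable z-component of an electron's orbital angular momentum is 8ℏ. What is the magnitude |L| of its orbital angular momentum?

|L| = 6√2 ℏ ≈ 8.485ℏ

L_z,max = lℏ, so l = 8.
|L| = √(l(l+1)) ℏ = 6√2 ℏ.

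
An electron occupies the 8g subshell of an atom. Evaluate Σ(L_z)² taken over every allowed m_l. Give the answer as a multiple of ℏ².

Σ(L_z)² = 60 ℏ²

8g means n = 8, l = 4.
m_l ∈ {-4, -3, -2, -1, 0, 1, 2, 3, 4}.
Σ m_l² = l(l+1)(2l+1)/3 = 4·5·9/3 = 60.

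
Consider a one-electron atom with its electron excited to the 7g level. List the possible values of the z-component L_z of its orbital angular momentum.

The 7g level has l = 4.
L_z = m_l ℏ with m_l ranging from −l to +l in integer steps.
For l = 4: m_l ∈ {-4, -3, -2, -1, 0, 1, 2, 3, 4}.

L_z ∈ {−4ℏ, −3ℏ, −2ℏ, −ℏ, 0, ℏ, 2ℏ, 3ℏ, 4ℏ}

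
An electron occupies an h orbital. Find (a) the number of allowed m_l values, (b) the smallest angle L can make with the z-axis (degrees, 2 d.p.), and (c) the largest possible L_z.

For an h orbital, l = 5.
There are 2l+1 = 11 values of m_l.
cos θ_min = 5/√30, so θ_min ≈ 24.09°.
L_z,max = lℏ = 5ℏ.

11 values; θ_min ≈ 24.09°; L_z,max = 5ℏ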